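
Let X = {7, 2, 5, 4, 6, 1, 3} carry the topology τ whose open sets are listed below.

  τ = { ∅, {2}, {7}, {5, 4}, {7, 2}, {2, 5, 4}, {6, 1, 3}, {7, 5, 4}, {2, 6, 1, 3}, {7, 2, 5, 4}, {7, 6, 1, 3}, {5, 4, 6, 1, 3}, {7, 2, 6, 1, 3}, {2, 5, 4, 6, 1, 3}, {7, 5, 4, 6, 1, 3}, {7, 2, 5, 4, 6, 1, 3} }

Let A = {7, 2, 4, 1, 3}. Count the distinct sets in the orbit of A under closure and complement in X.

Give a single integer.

cl via duality: int({5, 6}) = ∅, so X∖∅ = {7, 2, 5, 4, 6, 1, 3}
Write k for closure, c for complement:
  1. A     = {7, 2, 4, 1, 3}
  2. kA    = {7, 2, 5, 4, 6, 1, 3}
  3. cA    = {5, 6}
  4. ckA   = ∅
  5. kcA   = {5, 4, 6, 1, 3}
  6. ckcA  = {7, 2}
applying k or c yields no new set

6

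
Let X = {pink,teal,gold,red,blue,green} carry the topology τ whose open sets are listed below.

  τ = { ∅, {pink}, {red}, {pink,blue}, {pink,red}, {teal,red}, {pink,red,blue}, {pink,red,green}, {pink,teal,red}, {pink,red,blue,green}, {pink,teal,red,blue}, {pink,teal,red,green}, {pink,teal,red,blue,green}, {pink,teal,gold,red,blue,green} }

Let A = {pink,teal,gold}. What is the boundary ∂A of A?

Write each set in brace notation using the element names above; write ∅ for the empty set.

opens ⊆ A: ∅, {pink}; union → int = {pink}
complement {red,blue,green}; its interior {red}; cl(A) = X∖{red} = {pink,teal,gold,blue,green}
boundary = {pink,teal,gold,blue,green} ∖ {pink} = {teal,gold,blue,green}

{teal,gold,blue,green}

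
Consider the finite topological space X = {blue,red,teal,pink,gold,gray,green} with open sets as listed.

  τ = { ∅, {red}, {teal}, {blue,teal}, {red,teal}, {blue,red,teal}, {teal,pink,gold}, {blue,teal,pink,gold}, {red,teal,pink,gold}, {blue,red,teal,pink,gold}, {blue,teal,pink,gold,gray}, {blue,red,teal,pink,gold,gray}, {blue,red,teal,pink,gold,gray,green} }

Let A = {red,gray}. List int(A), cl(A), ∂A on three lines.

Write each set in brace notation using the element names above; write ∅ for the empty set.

int(A) = {red}
cl(A)  = {red,gray,green}
∂A     = {gray,green}

open subsets of A: ∅, {red}; so int(A) = {red}
closure: X∖int(X∖A) = X∖{blue,teal,pink,gold} = {red,gray,green}
∂A = {red,gray,green} minus {red} = {gray,green}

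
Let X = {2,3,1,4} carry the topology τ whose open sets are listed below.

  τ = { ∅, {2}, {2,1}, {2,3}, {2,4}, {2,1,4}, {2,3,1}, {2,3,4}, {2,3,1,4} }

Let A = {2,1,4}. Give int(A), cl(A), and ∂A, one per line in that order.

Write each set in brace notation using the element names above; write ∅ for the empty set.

int(A) = {2,1,4}
cl(A)  = {2,3,1,4}
∂A     = {3}

interior: largest open inside A is {2,1,4} (from ∅, {2}, {2,1}, {2,4}, {2,1,4})
cl via duality: int({3}) = ∅, so X∖∅ = {2,3,1,4}
cl∖int = {3}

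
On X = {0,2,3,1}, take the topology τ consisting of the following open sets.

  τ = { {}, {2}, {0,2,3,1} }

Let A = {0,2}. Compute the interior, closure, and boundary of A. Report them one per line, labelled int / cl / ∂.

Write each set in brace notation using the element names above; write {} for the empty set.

int(A) = {2}
cl(A)  = {0,2,3,1}
∂A     = {0,3,1}

interior: largest open inside A is {2} (from {}, {2})
cl via duality: int({3,1}) = {}, so X∖{} = {0,2,3,1}
cl∖int = {0,3,1}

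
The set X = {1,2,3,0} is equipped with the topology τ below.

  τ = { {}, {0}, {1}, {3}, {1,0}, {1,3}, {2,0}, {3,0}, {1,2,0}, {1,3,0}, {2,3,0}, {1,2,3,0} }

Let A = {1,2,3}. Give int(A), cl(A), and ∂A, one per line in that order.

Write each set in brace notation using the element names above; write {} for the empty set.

interior: largest open inside A is {1,3} (from {}, {3}, {1}, {1,3})
cl via duality: int({0}) = {0}, so X∖{0} = {1,2,3}
cl∖int = {2}

int(A) = {1,3}
cl(A)  = {1,2,3}
∂A     = {2}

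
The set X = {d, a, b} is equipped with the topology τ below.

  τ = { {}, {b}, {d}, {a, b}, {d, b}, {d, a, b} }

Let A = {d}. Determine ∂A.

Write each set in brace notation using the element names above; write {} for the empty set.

interior: largest open inside A is {d} (from {}, {d})
cl via duality: int({a, b}) = {a, b}, so X∖{a, b} = {d}
cl∖int = {}

{}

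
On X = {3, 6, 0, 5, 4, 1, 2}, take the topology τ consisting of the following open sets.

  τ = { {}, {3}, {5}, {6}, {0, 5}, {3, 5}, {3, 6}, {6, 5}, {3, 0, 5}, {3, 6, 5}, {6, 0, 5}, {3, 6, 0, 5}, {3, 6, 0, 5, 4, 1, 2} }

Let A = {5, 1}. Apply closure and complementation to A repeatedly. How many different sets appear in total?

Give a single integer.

8

complement {3, 6, 0, 4, 2}; its interior {3, 6}; cl(A) = X∖{3, 6} = {0, 5, 4, 1, 2}
With k = closure, c = complement:
  1. A     = {5, 1}
  2. kA    = {0, 5, 4, 1, 2}
  3. cA    = {3, 6, 0, 4, 2}
  4. ckA   = {3, 6}
  5. kcA   = {3, 6, 0, 4, 1, 2}
  6. kckA  = {3, 6, 4, 1, 2}
  7. ckcA  = {5}
  8. ckckA = {0, 5}
k, c of each give nothing new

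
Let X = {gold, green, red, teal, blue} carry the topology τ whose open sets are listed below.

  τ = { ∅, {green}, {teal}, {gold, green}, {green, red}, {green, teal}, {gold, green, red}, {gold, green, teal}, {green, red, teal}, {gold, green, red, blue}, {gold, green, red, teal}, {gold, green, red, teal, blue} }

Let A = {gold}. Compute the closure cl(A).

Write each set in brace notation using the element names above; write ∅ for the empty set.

closure: X∖int(X∖A) = X∖{green, red, teal} = {gold, blue}

{gold, blue}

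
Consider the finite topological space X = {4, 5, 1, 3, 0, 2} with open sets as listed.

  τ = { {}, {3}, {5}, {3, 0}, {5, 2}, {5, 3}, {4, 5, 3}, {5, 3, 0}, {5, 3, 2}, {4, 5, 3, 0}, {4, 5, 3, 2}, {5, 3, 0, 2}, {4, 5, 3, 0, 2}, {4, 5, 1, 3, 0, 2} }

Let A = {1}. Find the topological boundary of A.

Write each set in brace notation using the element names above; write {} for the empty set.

{1}

opens ⊆ A: {}; union → int = {}
complement {4, 5, 3, 0, 2}; its interior {4, 5, 3, 0, 2}; cl(A) = X∖{4, 5, 3, 0, 2} = {1}
boundary = {1} ∖ {} = {1}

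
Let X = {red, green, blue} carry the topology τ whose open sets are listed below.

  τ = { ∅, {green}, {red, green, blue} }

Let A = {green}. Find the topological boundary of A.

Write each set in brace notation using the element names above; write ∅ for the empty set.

{red, blue}

interior: largest open inside A is {green} (from ∅, {green})
cl via duality: int({red, blue}) = ∅, so X∖∅ = {red, green, blue}
cl∖int = {red, blue}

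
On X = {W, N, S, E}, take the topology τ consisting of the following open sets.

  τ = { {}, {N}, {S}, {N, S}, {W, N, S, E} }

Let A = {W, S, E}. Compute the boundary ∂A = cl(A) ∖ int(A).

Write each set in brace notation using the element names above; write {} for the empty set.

{W, E}

open subsets of A: {}, {S}; so int(A) = {S}
closure: X∖int(X∖A) = X∖{N} = {W, S, E}
∂A = {W, S, E} minus {S} = {W, E}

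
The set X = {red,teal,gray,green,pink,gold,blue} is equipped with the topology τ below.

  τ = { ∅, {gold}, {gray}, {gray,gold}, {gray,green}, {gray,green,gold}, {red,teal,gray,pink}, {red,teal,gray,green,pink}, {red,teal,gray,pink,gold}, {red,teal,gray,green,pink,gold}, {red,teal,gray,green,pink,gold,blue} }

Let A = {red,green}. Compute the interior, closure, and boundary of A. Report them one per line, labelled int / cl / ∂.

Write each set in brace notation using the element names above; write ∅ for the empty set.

int(A) = ∅
cl(A)  = {red,teal,green,pink,blue}
∂A     = {red,teal,green,pink,blue}

interior: largest open inside A is ∅ (from ∅)
cl via duality: int({teal,gray,pink,gold,blue}) = {gray,gold}, so X∖{gray,gold} = {red,teal,green,pink,blue}
cl∖int = {red,teal,green,pink,blue}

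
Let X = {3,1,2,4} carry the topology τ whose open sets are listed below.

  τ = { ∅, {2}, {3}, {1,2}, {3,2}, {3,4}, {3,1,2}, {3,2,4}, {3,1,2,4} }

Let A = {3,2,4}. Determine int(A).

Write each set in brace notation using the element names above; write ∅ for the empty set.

{3,2,4}

open subsets of A: ∅, {2}, {3}, {3,4}, {3,2}, {3,2,4}; so int(A) = {3,2,4}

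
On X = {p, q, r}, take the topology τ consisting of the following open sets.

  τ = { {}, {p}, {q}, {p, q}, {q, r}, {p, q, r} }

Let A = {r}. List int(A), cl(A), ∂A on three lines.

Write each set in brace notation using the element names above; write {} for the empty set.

opens ⊆ A: {}; union → int = {}
complement {p, q}; its interior {p, q}; cl(A) = X∖{p, q} = {r}
boundary = {r} ∖ {} = {r}

int(A) = {}
cl(A)  = {r}
∂A     = {r}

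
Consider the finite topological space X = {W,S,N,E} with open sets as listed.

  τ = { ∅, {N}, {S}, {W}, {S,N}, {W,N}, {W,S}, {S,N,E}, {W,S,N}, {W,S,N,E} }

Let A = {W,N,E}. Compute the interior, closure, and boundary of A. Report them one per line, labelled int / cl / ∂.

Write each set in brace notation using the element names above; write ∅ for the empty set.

int(A) = {W,N}
cl(A)  = {W,N,E}
∂A     = {E}

open subsets of A: ∅, {N}, {W}, {W,N}; so int(A) = {W,N}
closure: X∖int(X∖A) = X∖{S} = {W,N,E}
∂A = {W,N,E} minus {W,N} = {E}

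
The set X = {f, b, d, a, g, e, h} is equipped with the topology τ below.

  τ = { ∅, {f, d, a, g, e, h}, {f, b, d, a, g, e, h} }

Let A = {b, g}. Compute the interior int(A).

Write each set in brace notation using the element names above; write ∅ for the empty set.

U open, U⊆A: ∅. int(A) = ⋃ = ∅

∅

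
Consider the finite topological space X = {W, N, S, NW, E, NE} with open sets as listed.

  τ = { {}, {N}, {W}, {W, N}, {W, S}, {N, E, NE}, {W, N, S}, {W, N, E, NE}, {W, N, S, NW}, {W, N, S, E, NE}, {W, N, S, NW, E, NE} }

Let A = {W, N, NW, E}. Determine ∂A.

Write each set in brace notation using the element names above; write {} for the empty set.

{S, NW, E, NE}

U open, U⊆A: {}, {N}, {W}, {W, N}. int(A) = ⋃ = {W, N}
X∖A={S, NE}, int(X∖A)={}, hence cl(A)={W, N, S, NW, E, NE}
∂A: remove int from cl → {S, NW, E, NE}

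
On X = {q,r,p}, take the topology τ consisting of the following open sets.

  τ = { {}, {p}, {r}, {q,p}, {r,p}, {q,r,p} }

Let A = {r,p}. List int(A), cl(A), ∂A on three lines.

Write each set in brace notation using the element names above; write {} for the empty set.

int(A) = {r,p}
cl(A)  = {q,r,p}
∂A     = {q}

open subsets of A: {}, {r}, {p}, {r,p}; so int(A) = {r,p}
closure: X∖int(X∖A) = X∖{} = {q,r,p}
∂A = {q,r,p} minus {r,p} = {q}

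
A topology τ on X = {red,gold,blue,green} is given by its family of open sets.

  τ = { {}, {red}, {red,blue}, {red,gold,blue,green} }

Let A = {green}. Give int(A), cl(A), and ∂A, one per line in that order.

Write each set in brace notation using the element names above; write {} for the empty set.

int(A) = {}
cl(A)  = {gold,green}
∂A     = {gold,green}

U open, U⊆A: {}. int(A) = ⋃ = {}
X∖A={red,gold,blue}, int(X∖A)={red,blue}, hence cl(A)={gold,green}
∂A: remove int from cl → {gold,green}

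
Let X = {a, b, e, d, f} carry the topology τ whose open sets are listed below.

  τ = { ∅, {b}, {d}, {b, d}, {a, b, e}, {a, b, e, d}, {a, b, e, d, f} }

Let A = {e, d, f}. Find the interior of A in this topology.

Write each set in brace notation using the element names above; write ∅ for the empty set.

{d}

opens ⊆ A: ∅, {d}; union → int = {d}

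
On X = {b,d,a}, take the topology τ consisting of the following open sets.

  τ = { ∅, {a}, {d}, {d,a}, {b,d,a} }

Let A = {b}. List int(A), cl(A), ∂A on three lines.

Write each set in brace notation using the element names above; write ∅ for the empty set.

int(A) = ∅
cl(A)  = {b}
∂A     = {b}

opens ⊆ A: ∅; union → int = ∅
complement {d,a}; its interior {d,a}; cl(A) = X∖{d,a} = {b}
boundary = {b} ∖ ∅ = {b}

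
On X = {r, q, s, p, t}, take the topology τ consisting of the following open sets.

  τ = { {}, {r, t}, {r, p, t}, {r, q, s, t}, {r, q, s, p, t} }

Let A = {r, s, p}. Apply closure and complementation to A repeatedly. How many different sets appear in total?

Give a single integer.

4

cl via duality: int({q, t}) = {}, so X∖{} = {r, q, s, p, t}
Write k for closure, c for complement:
  1. A     = {r, s, p}
  2. kA    = {r, q, s, p, t}
  3. cA    = {q, t}
  4. ckA   = {}
applying k or c yields no new set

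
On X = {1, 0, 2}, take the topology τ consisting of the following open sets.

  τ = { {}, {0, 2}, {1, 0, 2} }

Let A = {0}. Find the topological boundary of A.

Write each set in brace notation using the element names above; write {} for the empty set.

{1, 0, 2}

opens ⊆ A: {}; union → int = {}
complement {1, 2}; its interior {}; cl(A) = X∖{} = {1, 0, 2}
boundary = {1, 0, 2} ∖ {} = {1, 0, 2}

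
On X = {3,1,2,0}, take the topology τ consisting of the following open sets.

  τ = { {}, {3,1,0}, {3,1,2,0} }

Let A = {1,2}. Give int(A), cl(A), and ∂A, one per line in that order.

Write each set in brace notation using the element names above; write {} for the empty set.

int(A) = {}
cl(A)  = {3,1,2,0}
∂A     = {3,1,2,0}

interior: largest open inside A is {} (from {})
cl via duality: int({3,0}) = {}, so X∖{} = {3,1,2,0}
cl∖int = {3,1,2,0}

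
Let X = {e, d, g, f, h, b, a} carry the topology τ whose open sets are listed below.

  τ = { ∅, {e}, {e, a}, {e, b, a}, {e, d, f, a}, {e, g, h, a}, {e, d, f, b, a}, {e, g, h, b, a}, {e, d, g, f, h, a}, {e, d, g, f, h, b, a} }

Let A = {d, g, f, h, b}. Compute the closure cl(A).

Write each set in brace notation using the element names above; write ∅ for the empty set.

cl via duality: int({e, a}) = {e, a}, so X∖{e, a} = {d, g, f, h, b}

{d, g, f, h, b}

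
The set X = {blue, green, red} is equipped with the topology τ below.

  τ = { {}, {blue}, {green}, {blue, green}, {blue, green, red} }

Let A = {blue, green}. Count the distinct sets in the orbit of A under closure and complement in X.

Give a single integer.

4

X∖A={red}, int(X∖A)={}, hence cl(A)={blue, green, red}
Orbit (k=closure, c=complement):
  1. A     = {blue, green}
  2. kA    = {blue, green, red}
  3. cA    = {red}
  4. ckA   = {}
(closed under both — stop)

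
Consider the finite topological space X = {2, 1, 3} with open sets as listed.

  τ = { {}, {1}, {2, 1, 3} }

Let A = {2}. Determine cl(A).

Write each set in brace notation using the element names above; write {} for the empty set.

{2, 3}

complement {1, 3}; its interior {1}; cl(A) = X∖{1} = {2, 3}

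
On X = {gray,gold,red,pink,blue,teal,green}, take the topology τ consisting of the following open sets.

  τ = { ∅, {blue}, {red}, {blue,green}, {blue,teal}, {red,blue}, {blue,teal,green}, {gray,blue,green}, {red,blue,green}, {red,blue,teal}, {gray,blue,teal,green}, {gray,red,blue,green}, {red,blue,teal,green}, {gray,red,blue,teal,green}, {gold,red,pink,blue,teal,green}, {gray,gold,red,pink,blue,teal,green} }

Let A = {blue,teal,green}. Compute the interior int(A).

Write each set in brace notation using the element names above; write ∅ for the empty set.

{blue,teal,green}

open subsets of A: ∅, {blue}, {blue,teal}, {blue,green}, {blue,teal,green}; so int(A) = {blue,teal,green}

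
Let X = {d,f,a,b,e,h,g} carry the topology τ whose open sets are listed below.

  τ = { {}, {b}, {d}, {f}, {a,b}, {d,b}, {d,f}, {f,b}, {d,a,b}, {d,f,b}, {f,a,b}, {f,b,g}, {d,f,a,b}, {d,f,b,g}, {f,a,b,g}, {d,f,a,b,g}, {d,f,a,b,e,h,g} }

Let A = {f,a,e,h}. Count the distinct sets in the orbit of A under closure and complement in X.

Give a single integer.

8

closure: X∖int(X∖A) = X∖{d,b} = {f,a,e,h,g}
Let k=closure and c=complement:
  1. A     = {f,a,e,h}
  2. kA    = {f,a,e,h,g}
  3. cA    = {d,b,g}
  4. ckA   = {d,b}
  5. kcA   = {d,a,b,e,h,g}
  6. ckcA  = {f}
  7. kckcA = {f,e,h,g}
  8. ckckcA = {d,a,b}
— saturated at 8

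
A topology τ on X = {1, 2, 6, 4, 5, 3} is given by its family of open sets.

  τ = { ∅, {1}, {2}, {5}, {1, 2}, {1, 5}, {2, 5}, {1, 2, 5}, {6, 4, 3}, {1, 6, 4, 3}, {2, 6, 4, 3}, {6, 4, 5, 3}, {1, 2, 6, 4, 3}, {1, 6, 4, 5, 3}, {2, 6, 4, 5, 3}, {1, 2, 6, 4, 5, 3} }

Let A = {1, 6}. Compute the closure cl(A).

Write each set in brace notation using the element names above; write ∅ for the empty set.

X∖A={2, 4, 5, 3}, int(X∖A)={2, 5}, hence cl(A)={1, 6, 4, 3}

{1, 6, 4, 3}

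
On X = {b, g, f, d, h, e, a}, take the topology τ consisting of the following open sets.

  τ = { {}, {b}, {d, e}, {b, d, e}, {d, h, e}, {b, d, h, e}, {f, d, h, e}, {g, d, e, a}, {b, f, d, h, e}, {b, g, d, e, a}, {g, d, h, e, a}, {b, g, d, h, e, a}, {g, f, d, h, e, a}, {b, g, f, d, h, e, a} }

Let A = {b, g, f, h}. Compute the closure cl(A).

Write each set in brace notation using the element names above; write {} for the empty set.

complement {d, e, a}; its interior {d, e}; cl(A) = X∖{d, e} = {b, g, f, h, a}

{b, g, f, h, a}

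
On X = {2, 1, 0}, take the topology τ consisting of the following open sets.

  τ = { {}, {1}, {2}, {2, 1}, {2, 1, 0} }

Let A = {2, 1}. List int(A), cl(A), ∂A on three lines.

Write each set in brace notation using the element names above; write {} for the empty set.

U open, U⊆A: {}, {2}, {1}, {2, 1}. int(A) = ⋃ = {2, 1}
X∖A={0}, int(X∖A)={}, hence cl(A)={2, 1, 0}
∂A: remove int from cl → {0}

int(A) = {2, 1}
cl(A)  = {2, 1, 0}
∂A     = {0}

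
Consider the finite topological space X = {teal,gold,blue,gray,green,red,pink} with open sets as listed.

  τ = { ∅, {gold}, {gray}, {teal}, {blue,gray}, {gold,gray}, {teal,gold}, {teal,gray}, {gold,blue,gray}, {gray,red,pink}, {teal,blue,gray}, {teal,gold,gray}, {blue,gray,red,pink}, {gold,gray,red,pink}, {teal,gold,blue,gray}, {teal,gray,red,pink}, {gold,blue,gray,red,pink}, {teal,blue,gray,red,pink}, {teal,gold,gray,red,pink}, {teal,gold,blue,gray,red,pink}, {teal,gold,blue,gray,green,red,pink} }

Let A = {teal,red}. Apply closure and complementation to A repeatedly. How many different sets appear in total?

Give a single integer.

complement {gold,blue,gray,green,pink}; its interior {gold,blue,gray}; cl(A) = X∖{gold,blue,gray} = {teal,green,red,pink}
With k = closure, c = complement:
  1. A     = {teal,red}
  2. kA    = {teal,green,red,pink}
  3. cA    = {gold,blue,gray,green,pink}
  4. ckA   = {gold,blue,gray}
  5. kcA   = {gold,blue,gray,green,red,pink}
  6. ckcA  = {teal}
  7. kckcA = {teal,green}
  8. ckckcA = {gold,blue,gray,red,pink}
k, c of each give nothing new

8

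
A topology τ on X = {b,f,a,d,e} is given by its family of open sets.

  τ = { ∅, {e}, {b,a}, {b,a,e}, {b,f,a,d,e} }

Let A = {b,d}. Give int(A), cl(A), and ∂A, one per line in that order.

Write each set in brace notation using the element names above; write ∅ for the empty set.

interior: largest open inside A is ∅ (from ∅)
cl via duality: int({f,a,e}) = {e}, so X∖{e} = {b,f,a,d}
cl∖int = {b,f,a,d}

int(A) = ∅
cl(A)  = {b,f,a,d}
∂A     = {b,f,a,d}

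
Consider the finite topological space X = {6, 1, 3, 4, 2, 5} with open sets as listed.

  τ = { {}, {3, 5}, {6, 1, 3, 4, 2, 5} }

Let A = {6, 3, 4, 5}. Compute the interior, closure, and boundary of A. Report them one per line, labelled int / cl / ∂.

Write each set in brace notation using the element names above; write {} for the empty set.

int(A) = {3, 5}
cl(A)  = {6, 1, 3, 4, 2, 5}
∂A     = {6, 1, 4, 2}

interior: largest open inside A is {3, 5} (from {}, {3, 5})
cl via duality: int({1, 2}) = {}, so X∖{} = {6, 1, 3, 4, 2, 5}
cl∖int = {6, 1, 4, 2}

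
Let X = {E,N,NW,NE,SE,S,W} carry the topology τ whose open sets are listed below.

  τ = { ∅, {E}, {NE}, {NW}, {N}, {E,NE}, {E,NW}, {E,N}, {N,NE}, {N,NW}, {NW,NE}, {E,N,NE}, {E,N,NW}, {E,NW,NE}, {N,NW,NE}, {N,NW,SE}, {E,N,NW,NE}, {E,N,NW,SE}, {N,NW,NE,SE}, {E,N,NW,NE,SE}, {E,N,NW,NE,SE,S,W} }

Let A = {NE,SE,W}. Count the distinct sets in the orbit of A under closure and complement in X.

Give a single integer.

8

closure: X∖int(X∖A) = X∖{E,N,NW} = {NE,SE,S,W}
Let k=closure and c=complement:
  1. A     = {NE,SE,W}
  2. kA    = {NE,SE,S,W}
  3. cA    = {E,N,NW,S}
  4. ckA   = {E,N,NW}
  5. kcA   = {E,N,NW,SE,S,W}
  6. ckcA  = {NE}
  7. kckcA = {NE,S,W}
  8. ckckcA = {E,N,NW,SE}
— saturated at 8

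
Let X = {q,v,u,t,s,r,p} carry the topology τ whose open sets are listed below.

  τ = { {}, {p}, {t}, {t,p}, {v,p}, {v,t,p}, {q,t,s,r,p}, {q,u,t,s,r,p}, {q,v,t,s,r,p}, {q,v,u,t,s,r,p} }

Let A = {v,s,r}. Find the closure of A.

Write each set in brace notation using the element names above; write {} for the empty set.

X∖A={q,u,t,p}, int(X∖A)={t,p}, hence cl(A)={q,v,u,s,r}

{q,v,u,s,r}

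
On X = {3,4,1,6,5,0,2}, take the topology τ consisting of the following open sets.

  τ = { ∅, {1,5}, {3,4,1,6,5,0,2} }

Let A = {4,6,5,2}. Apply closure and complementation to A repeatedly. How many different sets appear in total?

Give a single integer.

4

closure: X∖int(X∖A) = X∖∅ = {3,4,1,6,5,0,2}
Let k=closure and c=complement:
  1. A     = {4,6,5,2}
  2. kA    = {3,4,1,6,5,0,2}
  3. cA    = {3,1,0}
  4. ckA   = ∅
— saturated at 4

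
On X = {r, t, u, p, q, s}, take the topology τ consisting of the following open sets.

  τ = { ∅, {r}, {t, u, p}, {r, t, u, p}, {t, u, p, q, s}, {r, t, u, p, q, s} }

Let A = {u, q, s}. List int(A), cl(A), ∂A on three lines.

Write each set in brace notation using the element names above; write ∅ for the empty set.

int(A) = ∅
cl(A)  = {t, u, p, q, s}
∂A     = {t, u, p, q, s}

opens ⊆ A: ∅; union → int = ∅
complement {r, t, p}; its interior {r}; cl(A) = X∖{r} = {t, u, p, q, s}
boundary = {t, u, p, q, s} ∖ ∅ = {t, u, p, q, s}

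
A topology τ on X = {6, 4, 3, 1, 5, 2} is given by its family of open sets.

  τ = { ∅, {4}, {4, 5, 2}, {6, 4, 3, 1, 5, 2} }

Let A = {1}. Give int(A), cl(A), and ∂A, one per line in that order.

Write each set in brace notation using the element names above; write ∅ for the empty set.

opens ⊆ A: ∅; union → int = ∅
complement {6, 4, 3, 5, 2}; its interior {4, 5, 2}; cl(A) = X∖{4, 5, 2} = {6, 3, 1}
boundary = {6, 3, 1} ∖ ∅ = {6, 3, 1}

int(A) = ∅
cl(A)  = {6, 3, 1}
∂A     = {6, 3, 1}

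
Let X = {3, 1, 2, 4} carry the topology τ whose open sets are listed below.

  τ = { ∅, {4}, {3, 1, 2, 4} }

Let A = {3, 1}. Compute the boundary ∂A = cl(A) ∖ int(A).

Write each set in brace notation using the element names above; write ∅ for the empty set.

interior: largest open inside A is ∅ (from ∅)
cl via duality: int({2, 4}) = {4}, so X∖{4} = {3, 1, 2}
cl∖int = {3, 1, 2}

{3, 1, 2}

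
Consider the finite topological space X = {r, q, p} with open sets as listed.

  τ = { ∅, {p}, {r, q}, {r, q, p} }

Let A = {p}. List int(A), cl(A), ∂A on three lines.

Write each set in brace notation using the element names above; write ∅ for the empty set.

U open, U⊆A: ∅, {p}. int(A) = ⋃ = {p}
X∖A={r, q}, int(X∖A)={r, q}, hence cl(A)={p}
∂A: remove int from cl → ∅

int(A) = {p}
cl(A)  = {p}
∂A     = ∅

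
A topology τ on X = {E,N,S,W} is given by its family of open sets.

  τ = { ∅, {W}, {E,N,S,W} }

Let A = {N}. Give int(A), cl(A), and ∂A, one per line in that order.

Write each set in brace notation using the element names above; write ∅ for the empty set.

interior: largest open inside A is ∅ (from ∅)
cl via duality: int({E,S,W}) = {W}, so X∖{W} = {E,N,S}
cl∖int = {E,N,S}

int(A) = ∅
cl(A)  = {E,N,S}
∂A     = {E,N,S}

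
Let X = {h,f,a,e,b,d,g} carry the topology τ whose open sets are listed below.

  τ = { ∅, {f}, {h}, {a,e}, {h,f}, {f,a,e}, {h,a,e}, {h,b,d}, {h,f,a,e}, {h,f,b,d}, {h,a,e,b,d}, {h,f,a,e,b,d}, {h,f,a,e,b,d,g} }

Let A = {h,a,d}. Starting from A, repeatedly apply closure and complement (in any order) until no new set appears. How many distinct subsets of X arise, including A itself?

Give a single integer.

X∖A={f,e,b,g}, int(X∖A)={f}, hence cl(A)={h,a,e,b,d,g}
Orbit (k=closure, c=complement):
  1. A     = {h,a,d}
  2. kA    = {h,a,e,b,d,g}
  3. cA    = {f,e,b,g}
  4. ckA   = {f}
  5. kcA   = {f,a,e,b,d,g}
  6. kckA  = {f,g}
  7. ckcA  = {h}
  8. ckckA = {h,a,e,b,d}
  9. kckcA = {h,b,d,g}
  10. ckckcA = {f,a,e}
  11. kckckcA = {f,a,e,g}
  12. ckckckcA = {h,b,d}
(closed under both — stop)

12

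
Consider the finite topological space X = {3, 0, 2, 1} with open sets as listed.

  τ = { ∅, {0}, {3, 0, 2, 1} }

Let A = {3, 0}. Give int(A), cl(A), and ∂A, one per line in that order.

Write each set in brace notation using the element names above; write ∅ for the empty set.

opens ⊆ A: ∅, {0}; union → int = {0}
complement {2, 1}; its interior ∅; cl(A) = X∖∅ = {3, 0, 2, 1}
boundary = {3, 0, 2, 1} ∖ {0} = {3, 2, 1}

int(A) = {0}
cl(A)  = {3, 0, 2, 1}
∂A     = {3, 2, 1}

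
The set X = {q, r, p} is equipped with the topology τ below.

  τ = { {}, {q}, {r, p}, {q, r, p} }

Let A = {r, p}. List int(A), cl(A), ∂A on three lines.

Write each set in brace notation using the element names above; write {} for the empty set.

U open, U⊆A: {}, {r, p}. int(A) = ⋃ = {r, p}
X∖A={q}, int(X∖A)={q}, hence cl(A)={r, p}
∂A: remove int from cl → {}

int(A) = {r, p}
cl(A)  = {r, p}
∂A     = {}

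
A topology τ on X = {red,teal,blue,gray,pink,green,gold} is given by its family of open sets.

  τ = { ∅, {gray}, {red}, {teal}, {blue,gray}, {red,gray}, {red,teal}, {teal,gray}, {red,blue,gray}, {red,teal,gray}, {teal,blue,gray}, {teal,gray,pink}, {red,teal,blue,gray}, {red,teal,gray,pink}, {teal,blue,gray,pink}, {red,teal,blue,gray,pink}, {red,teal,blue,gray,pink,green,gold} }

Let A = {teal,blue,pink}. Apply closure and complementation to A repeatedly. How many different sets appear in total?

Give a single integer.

8

X∖A={red,gray,green,gold}, int(X∖A)={red,gray}, hence cl(A)={teal,blue,pink,green,gold}
Orbit (k=closure, c=complement):
  1. A     = {teal,blue,pink}
  2. kA    = {teal,blue,pink,green,gold}
  3. cA    = {red,gray,green,gold}
  4. ckA   = {red,gray}
  5. kcA   = {red,blue,gray,pink,green,gold}
  6. ckcA  = {teal}
  7. kckcA = {teal,pink,green,gold}
  8. ckckcA = {red,blue,gray}
(closed under both — stop)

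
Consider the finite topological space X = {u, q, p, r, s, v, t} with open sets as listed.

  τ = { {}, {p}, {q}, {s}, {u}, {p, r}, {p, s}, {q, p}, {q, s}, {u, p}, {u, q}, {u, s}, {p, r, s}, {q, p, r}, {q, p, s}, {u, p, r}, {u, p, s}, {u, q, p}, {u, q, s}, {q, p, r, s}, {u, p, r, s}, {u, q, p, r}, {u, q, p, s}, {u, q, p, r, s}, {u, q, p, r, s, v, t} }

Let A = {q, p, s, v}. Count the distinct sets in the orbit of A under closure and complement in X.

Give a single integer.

X∖A={u, r, t}, int(X∖A)={u}, hence cl(A)={q, p, r, s, v, t}
Orbit (k=closure, c=complement):
  1. A     = {q, p, s, v}
  2. kA    = {q, p, r, s, v, t}
  3. cA    = {u, r, t}
  4. ckA   = {u}
  5. kcA   = {u, r, v, t}
  6. kckA  = {u, v, t}
  7. ckcA  = {q, p, s}
  8. ckckA = {q, p, r, s}
(closed under both — stop)

8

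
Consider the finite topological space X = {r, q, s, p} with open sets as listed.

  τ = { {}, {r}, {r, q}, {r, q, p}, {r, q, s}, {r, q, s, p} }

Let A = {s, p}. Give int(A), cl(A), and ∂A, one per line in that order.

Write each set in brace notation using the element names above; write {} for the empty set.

open subsets of A: {}; so int(A) = {}
closure: X∖int(X∖A) = X∖{r, q} = {s, p}
∂A = {s, p} minus {} = {s, p}

int(A) = {}
cl(A)  = {s, p}
∂A     = {s, p}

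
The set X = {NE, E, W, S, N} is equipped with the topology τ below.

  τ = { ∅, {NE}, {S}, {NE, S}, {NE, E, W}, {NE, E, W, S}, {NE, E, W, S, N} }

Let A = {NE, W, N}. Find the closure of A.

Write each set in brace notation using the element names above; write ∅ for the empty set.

complement {E, S}; its interior {S}; cl(A) = X∖{S} = {NE, E, W, N}

{NE, E, W, N}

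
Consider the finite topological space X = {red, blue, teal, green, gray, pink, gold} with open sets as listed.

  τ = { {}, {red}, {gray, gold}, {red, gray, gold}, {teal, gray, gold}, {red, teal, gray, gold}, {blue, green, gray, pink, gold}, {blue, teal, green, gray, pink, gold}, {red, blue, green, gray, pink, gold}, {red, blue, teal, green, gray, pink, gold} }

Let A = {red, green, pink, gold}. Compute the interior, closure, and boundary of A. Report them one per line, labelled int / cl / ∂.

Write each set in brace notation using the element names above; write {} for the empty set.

interior: largest open inside A is {red} (from {}, {red})
cl via duality: int({blue, teal, gray}) = {}, so X∖{} = {red, blue, teal, green, gray, pink, gold}
cl∖int = {blue, teal, green, gray, pink, gold}

int(A) = {red}
cl(A)  = {red, blue, teal, green, gray, pink, gold}
∂A     = {blue, teal, green, gray, pink, gold}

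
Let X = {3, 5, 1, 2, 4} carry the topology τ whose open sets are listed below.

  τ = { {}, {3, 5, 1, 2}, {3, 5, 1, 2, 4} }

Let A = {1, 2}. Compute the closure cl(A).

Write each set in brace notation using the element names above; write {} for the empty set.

X∖A={3, 5, 4}, int(X∖A)={}, hence cl(A)={3, 5, 1, 2, 4}

{3, 5, 1, 2, 4}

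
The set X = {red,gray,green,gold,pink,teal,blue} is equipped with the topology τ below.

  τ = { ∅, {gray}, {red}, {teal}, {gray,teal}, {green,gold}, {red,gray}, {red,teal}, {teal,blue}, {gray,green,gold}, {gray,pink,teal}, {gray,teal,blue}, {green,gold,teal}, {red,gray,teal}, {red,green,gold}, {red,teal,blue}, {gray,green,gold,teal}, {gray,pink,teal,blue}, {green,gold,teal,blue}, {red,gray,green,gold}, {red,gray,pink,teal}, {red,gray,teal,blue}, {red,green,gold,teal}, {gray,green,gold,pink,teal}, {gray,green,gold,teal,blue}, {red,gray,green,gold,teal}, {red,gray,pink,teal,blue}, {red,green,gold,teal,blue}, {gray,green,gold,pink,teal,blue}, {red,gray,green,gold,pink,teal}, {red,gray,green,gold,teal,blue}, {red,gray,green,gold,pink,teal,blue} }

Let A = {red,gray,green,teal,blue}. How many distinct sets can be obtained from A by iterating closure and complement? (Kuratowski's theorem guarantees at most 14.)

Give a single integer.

8

cl via duality: int({gold,pink}) = ∅, so X∖∅ = {red,gray,green,gold,pink,teal,blue}
Write k for closure, c for complement:
  1. A     = {red,gray,green,teal,blue}
  2. kA    = {red,gray,green,gold,pink,teal,blue}
  3. cA    = {gold,pink}
  4. ckA   = ∅
  5. kcA   = {green,gold,pink}
  6. ckcA  = {red,gray,teal,blue}
  7. kckcA = {red,gray,pink,teal,blue}
  8. ckckcA = {green,gold}
applying k or c yields no new set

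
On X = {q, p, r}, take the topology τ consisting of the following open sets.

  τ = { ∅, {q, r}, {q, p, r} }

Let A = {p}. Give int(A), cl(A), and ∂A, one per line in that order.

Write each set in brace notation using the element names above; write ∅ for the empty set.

interior: largest open inside A is ∅ (from ∅)
cl via duality: int({q, r}) = {q, r}, so X∖{q, r} = {p}
cl∖int = {p}

int(A) = ∅
cl(A)  = {p}
∂A     = {p}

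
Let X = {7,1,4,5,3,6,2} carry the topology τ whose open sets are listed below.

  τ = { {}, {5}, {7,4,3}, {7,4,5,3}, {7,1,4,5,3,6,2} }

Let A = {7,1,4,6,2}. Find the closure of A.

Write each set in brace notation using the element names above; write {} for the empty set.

{7,1,4,3,6,2}

X∖A={5,3}, int(X∖A)={5}, hence cl(A)={7,1,4,3,6,2}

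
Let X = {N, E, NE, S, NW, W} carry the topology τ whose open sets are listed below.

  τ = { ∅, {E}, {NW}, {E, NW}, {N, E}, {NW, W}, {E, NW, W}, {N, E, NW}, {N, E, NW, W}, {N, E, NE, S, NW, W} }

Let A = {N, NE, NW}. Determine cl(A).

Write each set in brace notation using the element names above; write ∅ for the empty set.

X∖A={E, S, W}, int(X∖A)={E}, hence cl(A)={N, NE, S, NW, W}

{N, NE, S, NW, W}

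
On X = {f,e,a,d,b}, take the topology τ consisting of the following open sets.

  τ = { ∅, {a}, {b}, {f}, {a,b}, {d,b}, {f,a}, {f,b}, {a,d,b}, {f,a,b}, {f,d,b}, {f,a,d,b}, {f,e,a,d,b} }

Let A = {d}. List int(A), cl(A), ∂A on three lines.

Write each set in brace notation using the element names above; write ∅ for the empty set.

opens ⊆ A: ∅; union → int = ∅
complement {f,e,a,b}; its interior {f,a,b}; cl(A) = X∖{f,a,b} = {e,d}
boundary = {e,d} ∖ ∅ = {e,d}

int(A) = ∅
cl(A)  = {e,d}
∂A     = {e,d}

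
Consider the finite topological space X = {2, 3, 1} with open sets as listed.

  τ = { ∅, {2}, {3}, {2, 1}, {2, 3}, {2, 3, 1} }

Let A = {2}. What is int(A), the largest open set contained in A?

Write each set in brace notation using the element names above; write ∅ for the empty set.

open subsets of A: ∅, {2}; so int(A) = {2}

{2}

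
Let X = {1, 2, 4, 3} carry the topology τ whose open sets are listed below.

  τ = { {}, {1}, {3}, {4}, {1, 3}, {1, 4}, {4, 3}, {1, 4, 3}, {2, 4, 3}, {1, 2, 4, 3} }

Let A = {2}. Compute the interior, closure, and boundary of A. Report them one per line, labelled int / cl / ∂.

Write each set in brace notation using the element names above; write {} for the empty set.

int(A) = {}
cl(A)  = {2}
∂A     = {2}

open subsets of A: {}; so int(A) = {}
closure: X∖int(X∖A) = X∖{1, 4, 3} = {2}
∂A = {2} minus {} = {2}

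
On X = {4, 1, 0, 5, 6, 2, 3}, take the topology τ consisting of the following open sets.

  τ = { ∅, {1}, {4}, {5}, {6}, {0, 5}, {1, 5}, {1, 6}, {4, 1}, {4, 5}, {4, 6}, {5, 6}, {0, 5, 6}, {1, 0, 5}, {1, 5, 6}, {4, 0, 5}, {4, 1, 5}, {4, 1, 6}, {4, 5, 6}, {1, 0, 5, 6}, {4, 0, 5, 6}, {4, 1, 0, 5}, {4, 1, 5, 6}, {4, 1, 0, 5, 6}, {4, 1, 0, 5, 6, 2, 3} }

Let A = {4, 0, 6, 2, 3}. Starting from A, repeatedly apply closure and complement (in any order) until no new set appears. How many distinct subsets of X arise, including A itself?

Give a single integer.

6

closure: X∖int(X∖A) = X∖{1, 5} = {4, 0, 6, 2, 3}
Let k=closure and c=complement:
  1. A     = {4, 0, 6, 2, 3}
  2. cA    = {1, 5}
  3. kcA   = {1, 0, 5, 2, 3}
  4. ckcA  = {4, 6}
  5. kckcA = {4, 6, 2, 3}
  6. ckckcA = {1, 0, 5}
— saturated at 6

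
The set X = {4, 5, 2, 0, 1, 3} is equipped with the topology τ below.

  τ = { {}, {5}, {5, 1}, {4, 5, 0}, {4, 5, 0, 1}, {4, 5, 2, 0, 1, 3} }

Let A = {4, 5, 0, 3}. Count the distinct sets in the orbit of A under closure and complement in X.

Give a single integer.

6

complement {2, 1}; its interior {}; cl(A) = X∖{} = {4, 5, 2, 0, 1, 3}
With k = closure, c = complement:
  1. A     = {4, 5, 0, 3}
  2. kA    = {4, 5, 2, 0, 1, 3}
  3. cA    = {2, 1}
  4. ckA   = {}
  5. kcA   = {2, 1, 3}
  6. ckcA  = {4, 5, 0}
k, c of each give nothing new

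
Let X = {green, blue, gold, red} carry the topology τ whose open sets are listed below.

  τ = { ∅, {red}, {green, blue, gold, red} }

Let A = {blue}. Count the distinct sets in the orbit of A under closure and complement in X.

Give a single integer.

6

closure: X∖int(X∖A) = X∖{red} = {green, blue, gold}
Let k=closure and c=complement:
  1. A     = {blue}
  2. kA    = {green, blue, gold}
  3. cA    = {green, gold, red}
  4. ckA   = {red}
  5. kcA   = {green, blue, gold, red}
  6. ckcA  = ∅
— saturated at 6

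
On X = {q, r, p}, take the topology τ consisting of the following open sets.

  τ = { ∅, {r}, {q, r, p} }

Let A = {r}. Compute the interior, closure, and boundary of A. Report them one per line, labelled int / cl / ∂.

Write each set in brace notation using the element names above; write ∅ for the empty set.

int(A) = {r}
cl(A)  = {q, r, p}
∂A     = {q, p}

interior: largest open inside A is {r} (from ∅, {r})
cl via duality: int({q, p}) = ∅, so X∖∅ = {q, r, p}
cl∖int = {q, p}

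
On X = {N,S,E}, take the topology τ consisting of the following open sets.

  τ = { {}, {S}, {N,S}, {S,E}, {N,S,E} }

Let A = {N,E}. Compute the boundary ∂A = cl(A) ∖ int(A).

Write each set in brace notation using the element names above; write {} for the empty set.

{N,E}

interior: largest open inside A is {} (from {})
cl via duality: int({S}) = {S}, so X∖{S} = {N,E}
cl∖int = {N,E}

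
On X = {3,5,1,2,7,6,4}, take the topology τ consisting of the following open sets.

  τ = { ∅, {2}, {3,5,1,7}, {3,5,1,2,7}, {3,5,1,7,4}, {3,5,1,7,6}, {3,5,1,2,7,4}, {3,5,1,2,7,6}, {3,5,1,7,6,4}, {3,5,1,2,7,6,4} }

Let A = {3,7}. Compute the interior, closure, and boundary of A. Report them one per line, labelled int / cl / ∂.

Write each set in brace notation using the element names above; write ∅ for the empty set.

U open, U⊆A: ∅. int(A) = ⋃ = ∅
X∖A={5,1,2,6,4}, int(X∖A)={2}, hence cl(A)={3,5,1,7,6,4}
∂A: remove int from cl → {3,5,1,7,6,4}

int(A) = ∅
cl(A)  = {3,5,1,7,6,4}
∂A     = {3,5,1,7,6,4}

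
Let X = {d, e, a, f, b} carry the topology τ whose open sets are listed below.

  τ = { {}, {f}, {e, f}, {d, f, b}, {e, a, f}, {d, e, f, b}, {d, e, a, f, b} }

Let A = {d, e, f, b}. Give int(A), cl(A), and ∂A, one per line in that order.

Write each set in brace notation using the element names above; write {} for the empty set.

open subsets of A: {}, {f}, {e, f}, {d, f, b}, {d, e, f, b}; so int(A) = {d, e, f, b}
closure: X∖int(X∖A) = X∖{} = {d, e, a, f, b}
∂A = {d, e, a, f, b} minus {d, e, f, b} = {a}

int(A) = {d, e, f, b}
cl(A)  = {d, e, a, f, b}
∂A     = {a}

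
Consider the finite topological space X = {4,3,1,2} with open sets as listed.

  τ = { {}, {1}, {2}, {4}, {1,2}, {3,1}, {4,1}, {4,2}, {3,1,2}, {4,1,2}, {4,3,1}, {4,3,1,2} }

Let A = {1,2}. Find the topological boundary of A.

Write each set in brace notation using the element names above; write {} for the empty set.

{3}

interior: largest open inside A is {1,2} (from {}, {2}, {1}, {1,2})
cl via duality: int({4,3}) = {4}, so X∖{4} = {3,1,2}
cl∖int = {3}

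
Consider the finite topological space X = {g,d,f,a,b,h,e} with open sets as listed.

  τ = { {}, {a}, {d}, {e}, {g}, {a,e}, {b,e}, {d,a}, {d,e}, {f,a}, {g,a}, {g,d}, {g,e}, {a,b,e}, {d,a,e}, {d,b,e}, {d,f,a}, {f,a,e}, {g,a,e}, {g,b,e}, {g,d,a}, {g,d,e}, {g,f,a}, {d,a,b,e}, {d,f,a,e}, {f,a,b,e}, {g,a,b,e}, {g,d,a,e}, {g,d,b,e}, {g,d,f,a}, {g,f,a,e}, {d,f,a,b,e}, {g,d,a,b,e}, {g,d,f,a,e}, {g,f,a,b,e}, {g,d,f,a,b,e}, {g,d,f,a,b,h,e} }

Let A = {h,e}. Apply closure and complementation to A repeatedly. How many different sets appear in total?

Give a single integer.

closure: X∖int(X∖A) = X∖{g,d,f,a} = {b,h,e}
Let k=closure and c=complement:
  1. A     = {h,e}
  2. kA    = {b,h,e}
  3. cA    = {g,d,f,a,b}
  4. ckA   = {g,d,f,a}
  5. kcA   = {g,d,f,a,b,h}
  6. kckA  = {g,d,f,a,h}
  7. ckcA  = {e}
  8. ckckA = {b,e}
— saturated at 8

8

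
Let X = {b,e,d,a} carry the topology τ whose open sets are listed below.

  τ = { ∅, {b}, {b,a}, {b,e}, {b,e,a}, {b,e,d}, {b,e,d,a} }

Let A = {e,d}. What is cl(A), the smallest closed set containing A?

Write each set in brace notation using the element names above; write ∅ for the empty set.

{e,d}

closure: X∖int(X∖A) = X∖{b,a} = {e,d}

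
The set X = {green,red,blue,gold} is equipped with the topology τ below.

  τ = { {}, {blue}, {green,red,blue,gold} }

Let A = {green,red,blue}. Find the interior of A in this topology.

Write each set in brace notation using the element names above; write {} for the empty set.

open subsets of A: {}, {blue}; so int(A) = {blue}

{blue}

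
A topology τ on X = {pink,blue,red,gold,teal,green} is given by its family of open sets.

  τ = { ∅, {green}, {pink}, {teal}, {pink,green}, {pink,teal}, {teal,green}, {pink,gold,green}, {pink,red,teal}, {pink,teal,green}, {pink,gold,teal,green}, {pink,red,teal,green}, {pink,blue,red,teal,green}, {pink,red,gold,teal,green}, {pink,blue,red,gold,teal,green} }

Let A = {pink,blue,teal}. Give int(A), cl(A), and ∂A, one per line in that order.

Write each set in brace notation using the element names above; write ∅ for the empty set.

opens ⊆ A: ∅, {pink}, {teal}, {pink,teal}; union → int = {pink,teal}
complement {red,gold,green}; its interior {green}; cl(A) = X∖{green} = {pink,blue,red,gold,teal}
boundary = {pink,blue,red,gold,teal} ∖ {pink,teal} = {blue,red,gold}

int(A) = {pink,teal}
cl(A)  = {pink,blue,red,gold,teal}
∂A     = {blue,red,gold}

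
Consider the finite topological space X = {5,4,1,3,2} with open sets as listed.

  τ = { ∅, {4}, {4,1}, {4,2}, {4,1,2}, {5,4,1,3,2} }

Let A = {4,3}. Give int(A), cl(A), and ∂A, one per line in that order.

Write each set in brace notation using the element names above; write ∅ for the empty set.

interior: largest open inside A is {4} (from ∅, {4})
cl via duality: int({5,1,2}) = ∅, so X∖∅ = {5,4,1,3,2}
cl∖int = {5,1,3,2}

int(A) = {4}
cl(A)  = {5,4,1,3,2}
∂A     = {5,1,3,2}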